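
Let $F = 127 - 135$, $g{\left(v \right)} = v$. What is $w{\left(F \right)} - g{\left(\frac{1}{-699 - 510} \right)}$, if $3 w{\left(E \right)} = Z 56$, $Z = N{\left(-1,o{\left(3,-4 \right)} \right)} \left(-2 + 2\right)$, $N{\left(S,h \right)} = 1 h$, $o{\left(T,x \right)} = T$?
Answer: $\frac{1}{1209} \approx 0.00082713$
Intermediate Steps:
$N{\left(S,h \right)} = h$
$F = -8$ ($F = 127 - 135 = -8$)
$Z = 0$ ($Z = 3 \left(-2 + 2\right) = 3 \cdot 0 = 0$)
$w{\left(E \right)} = 0$ ($w{\left(E \right)} = \frac{0 \cdot 56}{3} = \frac{1}{3} \cdot 0 = 0$)
$w{\left(F \right)} - g{\left(\frac{1}{-699 - 510} \right)} = 0 - \frac{1}{-699 - 510} = 0 - \frac{1}{-1209} = 0 - - \frac{1}{1209} = 0 + \frac{1}{1209} = \frac{1}{1209}$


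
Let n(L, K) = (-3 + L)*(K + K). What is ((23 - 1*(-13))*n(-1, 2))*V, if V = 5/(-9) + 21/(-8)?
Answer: 1832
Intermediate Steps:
n(L, K) = 2*K*(-3 + L) (n(L, K) = (-3 + L)*(2*K) = 2*K*(-3 + L))
V = -229/72 (V = 5*(-⅑) + 21*(-⅛) = -5/9 - 21/8 = -229/72 ≈ -3.1806)
((23 - 1*(-13))*n(-1, 2))*V = ((23 - 1*(-13))*(2*2*(-3 - 1)))*(-229/72) = ((23 + 13)*(2*2*(-4)))*(-229/72) = (36*(-16))*(-229/72) = -576*(-229/72) = 1832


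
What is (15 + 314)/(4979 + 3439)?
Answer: 329/8418 ≈ 0.039083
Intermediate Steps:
(15 + 314)/(4979 + 3439) = 329/8418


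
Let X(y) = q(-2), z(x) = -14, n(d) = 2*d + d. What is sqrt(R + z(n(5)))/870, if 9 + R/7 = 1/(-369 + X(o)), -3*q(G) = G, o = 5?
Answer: I*sqrt(94042130)/961350 ≈ 0.010087*I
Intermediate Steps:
n(d) = 3*d
q(G) = -G/3
X(y) = 2/3 (X(y) = -1/3*(-2) = 2/3)
R = -69636/1105 (R = -63 + 7/(-369 + 2/3) = -63 + 7/(-1105/3) = -63 + 7*(-3/1105) = -63 - 21/1105 = -69636/1105 ≈ -63.019)
sqrt(R + z(n(5)))/870 = sqrt(-69636/1105 - 14)/870 = sqrt(-85106/1105)*(1/870) = (I*sqrt(94042130)/1105)*(1/870) = I*sqrt(94042130)/961350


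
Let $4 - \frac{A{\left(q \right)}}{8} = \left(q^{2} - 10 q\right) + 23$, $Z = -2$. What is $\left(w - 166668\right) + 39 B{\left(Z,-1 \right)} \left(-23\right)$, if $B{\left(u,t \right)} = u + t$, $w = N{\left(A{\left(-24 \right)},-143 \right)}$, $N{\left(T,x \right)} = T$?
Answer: $-170657$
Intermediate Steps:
$A{\left(q \right)} = -152 - 8 q^{2} + 80 q$ ($A{\left(q \right)} = 32 - 8 \left(\left(q^{2} - 10 q\right) + 23\right) = 32 - 8 \left(23 + q^{2} - 10 q\right) = 32 - \left(184 - 80 q + 8 q^{2}\right) = -152 - 8 q^{2} + 80 q$)
$w = -6680$ ($w = -152 - 8 \left(-24\right)^{2} + 80 \left(-24\right) = -152 - 4608 - 1920 = -6680$)
$B{\left(u,t \right)} = t + u$
$\left(w - 166668\right) + 39 B{\left(Z,-1 \right)} \left(-23\right) = \left(-6680 - 166668\right) + 39 \left(-1 - 2\right) \left(-23\right) = -173348 + 39 \left(-3\right) \left(-23\right) = -173348 - -2691 = -173348 + 2691 = -170657$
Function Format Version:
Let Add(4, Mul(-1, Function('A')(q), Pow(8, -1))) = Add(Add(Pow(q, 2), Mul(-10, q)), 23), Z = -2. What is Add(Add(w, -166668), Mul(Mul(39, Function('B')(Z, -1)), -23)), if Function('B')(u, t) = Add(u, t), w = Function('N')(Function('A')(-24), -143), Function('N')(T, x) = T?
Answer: -170657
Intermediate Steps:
Function('A')(q) = Add(-152, Mul(-8, Pow(q, 2)), Mul(80, q)) (Function('A')(q) = Add(32, Mul(-8, Add(Add(Pow(q, 2), Mul(-10, q)), 23))) = Add(32, Mul(-8, Add(23, Pow(q, 2), Mul(-10, q)))) = Add(32, Add(-184, Mul(-8, Pow(q, 2)), Mul(80, q))) = Add(-152, Mul(-8, Pow(q, 2)), Mul(80, q)))
w = -6680 (w = Add(-152, Mul(-8, Pow(-24, 2)), Mul(80, -24)) = Add(-152, Mul(-8, 576), -1920) = Add(-152, -4608, -1920) = -6680)
Function('B')(u, t) = Add(t, u)
Add(Add(w, -166668), Mul(Mul(39, Function('B')(Z, -1)), -23)) = Add(Add(-6680, -166668), Mul(Mul(39, Add(-1, -2)), -23)) = Add(-173348, Mul(Mul(39, -3), -23)) = Add(-173348, Mul(-117, -23)) = Add(-173348, 2691) = -170657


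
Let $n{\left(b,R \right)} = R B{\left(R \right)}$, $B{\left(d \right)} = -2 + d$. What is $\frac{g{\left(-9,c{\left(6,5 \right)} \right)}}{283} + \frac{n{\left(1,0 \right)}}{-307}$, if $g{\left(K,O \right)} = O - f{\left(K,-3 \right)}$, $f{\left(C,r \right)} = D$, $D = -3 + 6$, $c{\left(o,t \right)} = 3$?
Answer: $0$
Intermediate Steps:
$D = 3$
$n{\left(b,R \right)} = R \left(-2 + R\right)$
$f{\left(C,r \right)} = 3$
$g{\left(K,O \right)} = -3 + O$ ($g{\left(K,O \right)} = O - 3 = -3 + O$)
$\frac{g{\left(-9,c{\left(6,5 \right)} \right)}}{283} + \frac{n{\left(1,0 \right)}}{-307} = \frac{-3 + 3}{283} + \frac{0 \left(-2 + 0\right)}{-307} = 0 \cdot \frac{1}{283} + 0 \left(-2\right) \left(- \frac{1}{307}\right) = 0 + 0 \left(- \frac{1}{307}\right) = 0 + 0 = 0$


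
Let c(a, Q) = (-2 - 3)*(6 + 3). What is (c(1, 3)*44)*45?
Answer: -89100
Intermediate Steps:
c(a, Q) = -45 (c(a, Q) = -5*9 = -45)
(c(1, 3)*44)*45 = -45*44*45 = -1980*45 = -89100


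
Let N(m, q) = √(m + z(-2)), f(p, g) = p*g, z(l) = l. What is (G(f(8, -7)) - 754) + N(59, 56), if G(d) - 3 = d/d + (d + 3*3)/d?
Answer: -41953/56 + √57 ≈ -741.61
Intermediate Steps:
f(p, g) = g*p
N(m, q) = √(-2 + m) (N(m, q) = √(m - 2) = √(-2 + m))
G(d) = 4 + (9 + d)/d (G(d) = 3 + (d/d + (d + 3*3)/d) = 3 + (1 + (d + 9)/d) = 3 + (1 + (9 + d)/d) = 4 + (9 + d)/d)
(G(f(8, -7)) - 754) + N(59, 56) = ((5 + 9/((-7*8))) - 754) + √(-2 + 59) = ((5 + 9/(-56)) - 754) + √57 = ((5 + 9*(-1/56)) - 754) + √57 = ((5 - 9/56) - 754) + √57 = (271/56 - 754) + √57 = -41953/56 + √57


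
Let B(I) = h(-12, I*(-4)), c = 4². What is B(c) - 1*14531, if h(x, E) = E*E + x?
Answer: -10447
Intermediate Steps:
c = 16
h(x, E) = x + E² (h(x, E) = E² + x = x + E²)
B(I) = -12 + 16*I² (B(I) = -12 + (I*(-4))² = -12 + (-4*I)² = -12 + 16*I²)
B(c) - 1*14531 = (-12 + 16*16²) - 1*14531 = (-12 + 16*256) - 14531 = (-12 + 4096) - 14531 = 4084 - 14531 = -10447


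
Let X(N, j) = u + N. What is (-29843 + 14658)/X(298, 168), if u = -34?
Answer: -15185/264 ≈ -57.519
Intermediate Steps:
X(N, j) = -34 + N
(-29843 + 14658)/X(298, 168) = (-29843 + 14658)/(-34 + 298) = -15185/264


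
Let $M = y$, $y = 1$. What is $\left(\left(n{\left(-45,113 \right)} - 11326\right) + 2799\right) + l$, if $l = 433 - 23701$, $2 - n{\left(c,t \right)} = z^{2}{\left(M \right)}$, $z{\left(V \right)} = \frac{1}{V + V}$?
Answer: $- \frac{127173}{4} \approx -31793.0$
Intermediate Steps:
$M = 1$
$z{\left(V \right)} = \frac{1}{2 V}$
$n{\left(c,t \right)} = \frac{7}{4}$ ($n{\left(c,t \right)} = 2 - \left(\frac{1}{2 \cdot 1}\right)^{2} = 2 - \left(\frac{1}{2} \cdot 1\right)^{2} = 2 - \left(\frac{1}{2}\right)^{2} = 2 - \frac{1}{4} = \frac{7}{4}$)
$l = -23268$
$\left(\left(n{\left(-45,113 \right)} - 11326\right) + 2799\right) + l = \left(\left(\frac{7}{4} - 11326\right) + 2799\right) - 23268 = \left(- \frac{45297}{4} + 2799\right) - 23268 = - \frac{34101}{4} - 23268 = - \frac{127173}{4}$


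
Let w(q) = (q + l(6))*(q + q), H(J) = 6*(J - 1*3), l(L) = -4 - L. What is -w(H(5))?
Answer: -48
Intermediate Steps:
H(J) = -18 + 6*J (H(J) = 6*(J - 3) = 6*(-3 + J) = -18 + 6*J)
w(q) = 2*q*(-10 + q) (w(q) = (q + (-4 - 1*6))*(q + q) = (q + (-4 - 6))*(2*q) = (q - 10)*(2*q) = (-10 + q)*(2*q) = 2*q*(-10 + q))
-w(H(5)) = -2*(-18 + 6*5)*(-10 + (-18 + 6*5)) = -2*(-18 + 30)*(-10 + (-18 + 30)) = -2*12*(-10 + 12) = -2*12*2 = -1*48 = -48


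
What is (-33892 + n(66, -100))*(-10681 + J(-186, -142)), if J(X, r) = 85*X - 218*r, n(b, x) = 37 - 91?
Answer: -151568890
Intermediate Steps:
n(b, x) = -54
J(X, r) = -218*r + 85*X
(-33892 + n(66, -100))*(-10681 + J(-186, -142)) = (-33892 - 54)*(-10681 + (-218*(-142) + 85*(-186))) = -33946*(-10681 + (30956 - 15810)) = -33946*(-10681 + 15146) = -33946*4465 = -151568890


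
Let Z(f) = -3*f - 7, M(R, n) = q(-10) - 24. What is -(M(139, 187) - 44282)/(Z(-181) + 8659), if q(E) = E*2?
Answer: 44326/9195 ≈ 4.8207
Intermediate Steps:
q(E) = 2*E
M(R, n) = -44 (M(R, n) = 2*(-10) - 24 = -20 - 24 = -44)
Z(f) = -7 - 3*f
-(M(139, 187) - 44282)/(Z(-181) + 8659) = -(-44 - 44282)/((-7 - 3*(-181)) + 8659) = -(-44326)/((-7 + 543) + 8659) = -(-44326)/(536 + 8659) = -(-44326)/9195 = -1*(-44326/9195) = 44326/9195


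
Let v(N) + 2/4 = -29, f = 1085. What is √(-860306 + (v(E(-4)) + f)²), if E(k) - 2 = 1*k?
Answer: √1015097/2 ≈ 503.76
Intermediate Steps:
E(k) = 2 + k (E(k) = 2 + 1*k = 2 + k)
v(N) = -59/2 (v(N) = -½ - 29 = -59/2)
√(-860306 + (v(E(-4)) + f)²) = √(-860306 + (-59/2 + 1085)²) = √(-860306 + (2111/2)²) = √(-860306 + 4456321/4) = √(1015097/4) = √1015097/2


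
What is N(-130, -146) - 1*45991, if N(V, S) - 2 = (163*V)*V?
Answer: 2708711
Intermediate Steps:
N(V, S) = 2 + 163*V**2 (N(V, S) = 2 + (163*V)*V = 2 + 163*V**2)
N(-130, -146) - 1*45991 = (2 + 163*(-130)**2) - 1*45991 = (2 + 163*16900) - 45991 = (2 + 2754700) - 45991 = 2754702 - 45991 = 2708711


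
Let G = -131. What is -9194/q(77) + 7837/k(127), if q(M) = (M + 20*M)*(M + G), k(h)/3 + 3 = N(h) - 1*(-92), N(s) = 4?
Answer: 38159794/1353429 ≈ 28.195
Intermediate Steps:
k(h) = 279 (k(h) = -9 + 3*(4 - 1*(-92)) = -9 + 3*(4 + 92) = -9 + 3*96 = -9 + 288 = 279)
q(M) = 21*M*(-131 + M) (q(M) = (M + 20*M)*(M - 131) = (21*M)*(-131 + M) = 21*M*(-131 + M))
-9194/q(77) + 7837/k(127) = -9194*1/(1617*(-131 + 77)) + 7837/279 = -9194/(21*77*(-54)) + 7837*(1/279) = -9194/(-87318) + 7837/279 = -9194*(-1/87318) + 7837/279 = 4597/43659 + 7837/279 = 38159794/1353429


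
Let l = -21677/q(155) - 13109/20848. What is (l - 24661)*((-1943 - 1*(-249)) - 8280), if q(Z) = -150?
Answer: 191176454132549/781800 ≈ 2.4453e+8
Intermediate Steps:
l = 224977873/1563600 (l = -21677/(-150) - 13109/20848 = -21677*(-1/150) - 13109*1/20848 = 21677/150 - 13109/20848 = 224977873/1563600 ≈ 143.88)
(l - 24661)*((-1943 - 1*(-249)) - 8280) = (224977873/1563600 - 24661)*((-1943 - 1*(-249)) - 8280) = -38334961727*((-1943 + 249) - 8280)/1563600 = -38334961727*(-1694 - 8280)/1563600 = -38334961727/1563600*(-9974) = 191176454132549/781800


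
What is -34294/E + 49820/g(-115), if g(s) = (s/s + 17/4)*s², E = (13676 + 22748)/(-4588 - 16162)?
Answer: 9881825371861/505792770 ≈ 19537.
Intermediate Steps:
E = -18212/10375 (E = 36424/(-20750) = 36424*(-1/20750) = -18212/10375 ≈ -1.7554)
g(s) = 21*s²/4 (g(s) = (1 + 17*(¼))*s² = (1 + 17/4)*s² = 21*s²/4)
-34294/E + 49820/g(-115) = -34294/(-18212/10375) + 49820/(((21/4)*(-115)²)) = -34294*(-10375/18212) + 49820/(((21/4)*13225)) = 177900125/9106 + 49820/(277725/4) = 177900125/9106 + 49820*(4/277725) = 177900125/9106 + 39856/55545 = 9881825371861/505792770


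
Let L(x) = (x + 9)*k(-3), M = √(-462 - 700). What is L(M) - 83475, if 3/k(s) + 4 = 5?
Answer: -83448 + 3*I*√1162 ≈ -83448.0 + 102.26*I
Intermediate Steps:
M = I*√1162 (M = √(-1162) = I*√1162 ≈ 34.088*I)
k(s) = 3 (k(s) = 3/(-4 + 5) = 3/1 = 3*1 = 3)
L(x) = 27 + 3*x (L(x) = (x + 9)*3 = (9 + x)*3 = 27 + 3*x)
L(M) - 83475 = (27 + 3*(I*√1162)) - 83475 = (27 + 3*I*√1162) - 83475 = -83448 + 3*I*√1162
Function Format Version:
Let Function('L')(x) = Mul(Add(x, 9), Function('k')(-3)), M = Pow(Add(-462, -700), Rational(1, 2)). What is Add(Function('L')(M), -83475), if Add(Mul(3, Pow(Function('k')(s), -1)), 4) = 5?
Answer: Add(-83448, Mul(3, I, Pow(1162, Rational(1, 2)))) ≈ Add(-83448., Mul(102.26, I))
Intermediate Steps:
M = Mul(I, Pow(1162, Rational(1, 2))) (M = Pow(-1162, Rational(1, 2)) = Mul(I, Pow(1162, Rational(1, 2))) ≈ Mul(34.088, I))
Function('k')(s) = 3 (Function('k')(s) = Mul(3, Pow(Add(-4, 5), -1)) = Mul(3, Pow(1, -1)) = Mul(3, 1) = 3)
Function('L')(x) = Add(27, Mul(3, x)) (Function('L')(x) = Mul(Add(x, 9), 3) = Mul(Add(9, x), 3) = Add(27, Mul(3, x)))
Add(Function('L')(M), -83475) = Add(Add(27, Mul(3, Mul(I, Pow(1162, Rational(1, 2))))), -83475) = Add(Add(27, Mul(3, I, Pow(1162, Rational(1, 2)))), -83475) = Add(-83448, Mul(3, I, Pow(1162, Rational(1, 2))))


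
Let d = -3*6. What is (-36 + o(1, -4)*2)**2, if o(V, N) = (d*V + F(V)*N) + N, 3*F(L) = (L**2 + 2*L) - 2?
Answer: 61504/9 ≈ 6833.8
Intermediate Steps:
d = -18
F(L) = -2/3 + L**2/3 + 2*L/3 (F(L) = ((L**2 + 2*L) - 2)/3 = (-2 + L**2 + 2*L)/3 = -2/3 + L**2/3 + 2*L/3)
o(V, N) = N - 18*V + N*(-2/3 + V**2/3 + 2*V/3) (o(V, N) = (-18*V + (-2/3 + V**2/3 + 2*V/3)*N) + N = (-18*V + N*(-2/3 + V**2/3 + 2*V/3)) + N = N - 18*V + N*(-2/3 + V**2/3 + 2*V/3))
(-36 + o(1, -4)*2)**2 = (-36 + (-18*1 + (1/3)*(-4) + (1/3)*(-4)*1**2 + (2/3)*(-4)*1)*2)**2 = (-36 + (-18 - 4/3 + (1/3)*(-4)*1 - 8/3)*2)**2 = (-36 + (-18 - 4/3 - 4/3 - 8/3)*2)**2 = (-36 - 70/3*2)**2 = (-36 - 140/3)**2 = (-248/3)**2 = 61504/9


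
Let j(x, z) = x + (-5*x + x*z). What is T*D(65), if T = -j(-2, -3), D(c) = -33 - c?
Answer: 1372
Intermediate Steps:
j(x, z) = -4*x + x*z
T = -14 (T = -(-2)*(-4 - 3) = -(-2)*(-7) = -1*14 = -14)
T*D(65) = -14*(-33 - 1*65) = -14*(-33 - 65) = -14*(-98) = 1372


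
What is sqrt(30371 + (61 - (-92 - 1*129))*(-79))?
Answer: sqrt(8093) ≈ 89.961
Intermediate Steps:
sqrt(30371 + (61 - (-92 - 1*129))*(-79)) = sqrt(30371 + (61 - (-92 - 129))*(-79)) = sqrt(30371 + (61 - 1*(-221))*(-79)) = sqrt(30371 + (61 + 221)*(-79)) = sqrt(30371 + 282*(-79)) = sqrt(30371 - 22278) = sqrt(8093)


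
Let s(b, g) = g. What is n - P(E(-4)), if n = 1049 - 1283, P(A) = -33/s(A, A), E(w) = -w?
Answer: -903/4 ≈ -225.75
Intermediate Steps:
P(A) = -33/A
n = -234
n - P(E(-4)) = -234 - (-33)/((-1*(-4))) = -234 - (-33)/4 = -234 - 1*(-33/4) = -234 + 33/4 = -903/4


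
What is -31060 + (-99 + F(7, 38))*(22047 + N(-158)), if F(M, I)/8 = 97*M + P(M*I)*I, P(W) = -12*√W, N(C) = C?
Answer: 116702977 - 79851072*√266 ≈ -1.1856e+9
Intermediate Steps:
F(M, I) = 776*M - 96*I*√(I*M) (F(M, I) = 8*(97*M + (-12*√(I*M))*I) = 8*(97*M - 12*I*√(I*M)) = 776*M - 96*I*√(I*M))
-31060 + (-99 + F(7, 38))*(22047 + N(-158)) = -31060 + (-99 + (776*7 - 96*38*√(38*7)))*(22047 - 158) = -31060 + (-99 + (5432 - 96*38*√266))*21889 = -31060 + (-99 + (5432 - 3648*√266))*21889 = -31060 + (5333 - 3648*√266)*21889 = -31060 + (116734037 - 79851072*√266) = 116702977 - 79851072*√266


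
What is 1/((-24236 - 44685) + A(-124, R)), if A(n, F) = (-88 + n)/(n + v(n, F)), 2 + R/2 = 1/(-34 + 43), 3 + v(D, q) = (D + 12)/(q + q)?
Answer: -1907/131428743 ≈ -1.4510e-5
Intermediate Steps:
v(D, q) = -3 + (12 + D)/(2*q) (v(D, q) = -3 + (D + 12)/(q + q) = -3 + (12 + D)/((2*q)) = -3 + (12 + D)*(1/(2*q)) = -3 + (12 + D)/(2*q))
R = -34/9 (R = -4 + 2/(-34 + 43) = -4 + 2/9 = -34/9 ≈ -3.7778)
A(n, F) = (-88 + n)/(n + (12 + n - 6*F)/(2*F))
1/((-24236 - 44685) + A(-124, R)) = 1/((-24236 - 44685) + 2*(-34/9)*(-88 - 124)/(12 - 124 - 6*(-34/9) + 2*(-34/9)*(-124))) = 1/(-68921 + 2*(-34/9)*(-212)/(12 - 124 + 68/3 + 8432/9)) = 1/(-68921 + 2*(-34/9)*(-212)/(7628/9)) = 1/(-68921 + 2*(-34/9)*(9/7628)*(-212)) = 1/(-68921 + 3604/1907) = 1/(-131428743/1907) = -1907/131428743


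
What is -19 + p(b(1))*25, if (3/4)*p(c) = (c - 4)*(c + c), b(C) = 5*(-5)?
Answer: 144943/3 ≈ 48314.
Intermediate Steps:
b(C) = -25
p(c) = 8*c*(-4 + c)/3 (p(c) = 4*((c - 4)*(c + c))/3 = 4*((-4 + c)*(2*c))/3 = 4*(2*c*(-4 + c))/3 = 8*c*(-4 + c)/3)
-19 + p(b(1))*25 = -19 + ((8/3)*(-25)*(-4 - 25))*25 = -19 + ((8/3)*(-25)*(-29))*25 = -19 + (5800/3)*25 = -19 + 145000/3 = 144943/3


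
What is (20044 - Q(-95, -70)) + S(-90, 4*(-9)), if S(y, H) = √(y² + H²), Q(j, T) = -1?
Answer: 20045 + 18*√29 ≈ 20142.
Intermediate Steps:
S(y, H) = √(H² + y²)
(20044 - Q(-95, -70)) + S(-90, 4*(-9)) = (20044 - 1*(-1)) + √((4*(-9))² + (-90)²) = (20044 + 1) + √((-36)² + 8100) = 20045 + √(1296 + 8100) = 20045 + √9396 = 20045 + 18*√29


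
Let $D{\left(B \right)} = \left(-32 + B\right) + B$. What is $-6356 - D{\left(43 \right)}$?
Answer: $-6410$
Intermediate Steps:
$D{\left(B \right)} = -32 + 2 B$
$-6356 - D{\left(43 \right)} = -6356 - \left(-32 + 2 \cdot 43\right) = -6356 - \left(-32 + 86\right) = -6356 - 54 = -6410$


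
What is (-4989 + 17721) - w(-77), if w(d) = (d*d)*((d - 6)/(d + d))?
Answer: 19073/2 ≈ 9536.5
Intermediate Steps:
w(d) = d*(-6 + d)/2 (w(d) = d²*((-6 + d)/((2*d))) = d²*((-6 + d)*(1/(2*d))) = d²*((-6 + d)/(2*d)) = d*(-6 + d)/2)
(-4989 + 17721) - w(-77) = (-4989 + 17721) - (-77)*(-6 - 77)/2 = 12732 - (-77)*(-83)/2 = 12732 - 1*6391/2 = 12732 - 6391/2 = 19073/2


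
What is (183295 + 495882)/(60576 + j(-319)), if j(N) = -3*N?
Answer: 679177/61533 ≈ 11.038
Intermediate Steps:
(183295 + 495882)/(60576 + j(-319)) = (183295 + 495882)/(60576 - 3*(-319)) = 679177/(60576 + 957) = 679177/61533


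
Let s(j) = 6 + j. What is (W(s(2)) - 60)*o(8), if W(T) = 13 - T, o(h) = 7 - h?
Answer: 55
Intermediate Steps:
(W(s(2)) - 60)*o(8) = ((13 - (6 + 2)) - 60)*(7 - 1*8) = ((13 - 1*8) - 60)*(7 - 8) = ((13 - 8) - 60)*(-1) = (5 - 60)*(-1) = -55*(-1) = 55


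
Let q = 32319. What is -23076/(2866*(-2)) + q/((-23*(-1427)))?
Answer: 235657476/47032493 ≈ 5.0105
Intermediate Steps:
-23076/(2866*(-2)) + q/((-23*(-1427))) = -23076/(2866*(-2)) + 32319/((-23*(-1427))) = -23076/(-5732) + 32319/32821 = -23076*(-1/5732) + 32319*(1/32821) = 5769/1433 + 32319/32821 = 235657476/47032493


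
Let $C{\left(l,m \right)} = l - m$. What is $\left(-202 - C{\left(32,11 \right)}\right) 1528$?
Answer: $-340744$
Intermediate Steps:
$\left(-202 - C{\left(32,11 \right)}\right) 1528 = \left(-202 - \left(32 - 11\right)\right) 1528 = \left(-202 - 21\right) 1528 = \left(-223\right) 1528 = -340744$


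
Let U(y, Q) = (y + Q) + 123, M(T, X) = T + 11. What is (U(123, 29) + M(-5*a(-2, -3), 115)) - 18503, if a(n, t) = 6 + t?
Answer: -18232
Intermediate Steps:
M(T, X) = 11 + T
U(y, Q) = 123 + Q + y (U(y, Q) = (Q + y) + 123 = 123 + Q + y)
(U(123, 29) + M(-5*a(-2, -3), 115)) - 18503 = ((123 + 29 + 123) + (11 - 5*(6 - 3))) - 18503 = (275 + (11 - 5*3)) - 18503 = (275 + (11 - 15)) - 18503 = (275 - 4) - 18503 = 271 - 18503 = -18232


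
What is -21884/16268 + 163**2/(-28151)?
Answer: -262070244/114490117 ≈ -2.2890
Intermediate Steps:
-21884/16268 + 163**2/(-28151) = -21884*1/16268 + 26569*(-1/28151) = -5471/4067 - 26569/28151 = -262070244/114490117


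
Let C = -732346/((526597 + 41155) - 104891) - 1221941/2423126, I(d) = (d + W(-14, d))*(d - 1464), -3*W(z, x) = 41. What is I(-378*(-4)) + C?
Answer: 80661011893646323/1121570523486 ≈ 71918.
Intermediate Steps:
W(z, x) = -41/3 (W(z, x) = -⅓*41 = -41/3)
I(d) = (-1464 + d)*(-41/3 + d) (I(d) = (d - 41/3)*(d - 1464) = (-41/3 + d)*(-1464 + d) = (-1464 + d)*(-41/3 + d))
C = -2340155466797/1121570523486 (C = -732346/(567752 - 104891) - 1221941*1/2423126 = -732346/462861 - 1221941/2423126 = -2340155466797/1121570523486 ≈ -2.0865)
I(-378*(-4)) + C = (20008 + (-378*(-4))² - (-558558)*(-4)) - 2340155466797/1121570523486 = (20008 + 1512² - 4433/3*1512) - 2340155466797/1121570523486 = (20008 + 2286144 - 2234232) - 2340155466797/1121570523486 = 71920 - 2340155466797/1121570523486 = 80661011893646323/1121570523486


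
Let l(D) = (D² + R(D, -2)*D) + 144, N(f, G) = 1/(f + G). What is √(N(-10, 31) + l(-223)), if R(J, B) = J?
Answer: √43924503/21 ≈ 315.60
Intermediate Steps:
N(f, G) = 1/(G + f)
l(D) = 144 + 2*D² (l(D) = (D² + D*D) + 144 = (D² + D²) + 144 = 2*D² + 144 = 144 + 2*D²)
√(N(-10, 31) + l(-223)) = √(1/(31 - 10) + (144 + 2*(-223)²)) = √(1/21 + (144 + 2*49729)) = √(1/21 + (144 + 99458)) = √(1/21 + 99602) = √(2091643/21) = √43924503/21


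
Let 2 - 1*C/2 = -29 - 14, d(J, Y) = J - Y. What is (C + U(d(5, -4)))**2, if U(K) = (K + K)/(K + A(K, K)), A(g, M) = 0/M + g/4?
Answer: 209764/25 ≈ 8390.6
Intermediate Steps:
A(g, M) = g/4 (A(g, M) = 0 + g*(1/4) = 0 + g/4 = g/4)
C = 90 (C = 4 - 2*(-29 - 14) = 4 - 2*(-43) = 4 + 86 = 90)
U(K) = 8/5 (U(K) = (K + K)/(K + K/4) = (2*K)/((5*K/4)) = (2*K)*(4/(5*K)) = 8/5)
(C + U(d(5, -4)))**2 = (90 + 8/5)**2 = (458/5)**2 = 209764/25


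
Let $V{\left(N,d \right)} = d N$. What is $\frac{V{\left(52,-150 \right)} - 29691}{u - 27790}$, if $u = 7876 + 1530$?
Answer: $\frac{12497}{6128} \approx 2.0393$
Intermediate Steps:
$V{\left(N,d \right)} = N d$
$u = 9406$
$\frac{V{\left(52,-150 \right)} - 29691}{u - 27790} = \frac{52 \left(-150\right) - 29691}{9406 - 27790} = \frac{-7800 - 29691}{-18384} = \left(-37491\right) \left(- \frac{1}{18384}\right) = \frac{12497}{6128}$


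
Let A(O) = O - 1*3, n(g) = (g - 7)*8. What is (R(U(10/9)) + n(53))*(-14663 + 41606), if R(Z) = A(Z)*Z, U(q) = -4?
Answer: 10669428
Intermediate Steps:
n(g) = -56 + 8*g (n(g) = (-7 + g)*8 = -56 + 8*g)
A(O) = -3 + O (A(O) = O - 3 = -3 + O)
R(Z) = Z*(-3 + Z) (R(Z) = (-3 + Z)*Z = Z*(-3 + Z))
(R(U(10/9)) + n(53))*(-14663 + 41606) = (-4*(-3 - 4) + (-56 + 8*53))*(-14663 + 41606) = (-4*(-7) + (-56 + 424))*26943 = (28 + 368)*26943 = 396*26943 = 10669428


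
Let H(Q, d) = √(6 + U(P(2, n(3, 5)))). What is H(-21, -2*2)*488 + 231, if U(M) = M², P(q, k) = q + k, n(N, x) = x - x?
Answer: 231 + 488*√10 ≈ 1774.2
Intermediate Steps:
n(N, x) = 0
P(q, k) = k + q
H(Q, d) = √10 (H(Q, d) = √(6 + (0 + 2)²) = √(6 + 2²) = √(6 + 4) = √10)
H(-21, -2*2)*488 + 231 = √10*488 + 231 = 488*√10 + 231 = 231 + 488*√10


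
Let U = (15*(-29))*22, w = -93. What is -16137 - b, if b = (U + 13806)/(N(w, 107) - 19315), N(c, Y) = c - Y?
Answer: -104969773/6505 ≈ -16137.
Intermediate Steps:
U = -9570 (U = -435*22 = -9570)
b = -1412/6505 (b = (-9570 + 13806)/((-93 - 1*107) - 19315) = 4236/((-93 - 107) - 19315) = 4236/(-200 - 19315) = 4236/(-19515) = 4236*(-1/19515) = -1412/6505 ≈ -0.21706)
-16137 - b = -16137 - 1*(-1412/6505) = -16137 + 1412/6505 = -104969773/6505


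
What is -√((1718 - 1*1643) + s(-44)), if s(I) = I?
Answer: -√31 ≈ -5.5678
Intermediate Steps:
-√((1718 - 1*1643) + s(-44)) = -√((1718 - 1*1643) - 44) = -√((1718 - 1643) - 44) = -√(75 - 44) = -√31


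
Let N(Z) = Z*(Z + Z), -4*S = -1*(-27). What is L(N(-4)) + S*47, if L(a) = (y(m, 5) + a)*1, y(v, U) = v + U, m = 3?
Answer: -1109/4 ≈ -277.25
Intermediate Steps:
y(v, U) = U + v
S = -27/4 (S = -(-1)*(-27)/4 = -¼*27 = -27/4 ≈ -6.7500)
N(Z) = 2*Z² (N(Z) = Z*(2*Z) = 2*Z²)
L(a) = 8 + a (L(a) = ((5 + 3) + a)*1 = (8 + a)*1 = 8 + a)
L(N(-4)) + S*47 = (8 + 2*(-4)²) - 27/4*47 = (8 + 2*16) - 1269/4 = (8 + 32) - 1269/4 = 40 - 1269/4 = -1109/4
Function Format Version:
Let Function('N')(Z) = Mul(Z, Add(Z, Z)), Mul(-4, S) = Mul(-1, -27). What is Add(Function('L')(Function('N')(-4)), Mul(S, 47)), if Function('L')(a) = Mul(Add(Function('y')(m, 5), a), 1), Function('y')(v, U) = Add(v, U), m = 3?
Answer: Rational(-1109, 4) ≈ -277.25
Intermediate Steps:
Function('y')(v, U) = Add(U, v)
S = Rational(-27, 4) (S = Mul(Rational(-1, 4), Mul(-1, -27)) = Mul(Rational(-1, 4), 27) = Rational(-27, 4) ≈ -6.7500)
Function('N')(Z) = Mul(2, Pow(Z, 2)) (Function('N')(Z) = Mul(Z, Mul(2, Z)) = Mul(2, Pow(Z, 2)))
Function('L')(a) = Add(8, a) (Function('L')(a) = Mul(Add(Add(5, 3), a), 1) = Mul(Add(8, a), 1) = Add(8, a))
Add(Function('L')(Function('N')(-4)), Mul(S, 47)) = Add(Add(8, Mul(2, Pow(-4, 2))), Mul(Rational(-27, 4), 47)) = Add(Add(8, Mul(2, 16)), Rational(-1269, 4)) = Add(Add(8, 32), Rational(-1269, 4)) = Add(40, Rational(-1269, 4)) = Rational(-1109, 4)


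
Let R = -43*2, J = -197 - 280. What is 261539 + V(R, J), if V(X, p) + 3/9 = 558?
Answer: 786290/3 ≈ 2.6210e+5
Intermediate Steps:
J = -477
R = -86
V(X, p) = 1673/3 (V(X, p) = -⅓ + 558 = 1673/3)
261539 + V(R, J) = 261539 + 1673/3 = 786290/3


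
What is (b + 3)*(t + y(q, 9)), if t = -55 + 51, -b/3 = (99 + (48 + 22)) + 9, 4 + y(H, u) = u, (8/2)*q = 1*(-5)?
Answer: -531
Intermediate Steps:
q = -5/4 (q = (1*(-5))/4 = (¼)*(-5) = -5/4 ≈ -1.2500)
y(H, u) = -4 + u
b = -534 (b = -3*((99 + (48 + 22)) + 9) = -3*((99 + 70) + 9) = -3*(169 + 9) = -3*178 = -534)
t = -4
(b + 3)*(t + y(q, 9)) = (-534 + 3)*(-4 + (-4 + 9)) = -531*(-4 + 5) = -531*1 = -531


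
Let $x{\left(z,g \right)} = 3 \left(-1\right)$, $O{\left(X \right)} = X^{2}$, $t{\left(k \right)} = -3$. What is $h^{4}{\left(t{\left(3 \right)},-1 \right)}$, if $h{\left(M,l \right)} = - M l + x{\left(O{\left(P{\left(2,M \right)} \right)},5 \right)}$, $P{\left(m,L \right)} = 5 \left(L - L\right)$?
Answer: $1296$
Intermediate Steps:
$P{\left(m,L \right)} = 0$ ($P{\left(m,L \right)} = 5 \cdot 0 = 0$)
$x{\left(z,g \right)} = -3$
$h{\left(M,l \right)} = -3 - M l$ ($h{\left(M,l \right)} = - M l - 3 = -3 - M l$)
$h^{4}{\left(t{\left(3 \right)},-1 \right)} = \left(-3 - \left(-3\right) \left(-1\right)\right)^{4} = \left(-3 - 3\right)^{4} = \left(-6\right)^{4} = 1296$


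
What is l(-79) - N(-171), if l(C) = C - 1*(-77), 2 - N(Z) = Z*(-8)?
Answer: 1364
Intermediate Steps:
N(Z) = 2 + 8*Z (N(Z) = 2 - Z*(-8) = 2 - (-8)*Z = 2 + 8*Z)
l(C) = 77 + C (l(C) = C + 77 = 77 + C)
l(-79) - N(-171) = (77 - 79) - (2 + 8*(-171)) = -2 - (2 - 1368) = -2 - 1*(-1366) = -2 + 1366 = 1364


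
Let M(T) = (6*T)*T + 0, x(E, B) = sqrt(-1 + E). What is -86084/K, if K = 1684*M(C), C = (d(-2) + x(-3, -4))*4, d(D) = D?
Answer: -21521*I/323328 ≈ -0.066561*I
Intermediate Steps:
C = -8 + 8*I (C = (-2 + sqrt(-1 - 3))*4 = (-2 + sqrt(-4))*4 = (-2 + 2*I)*4 = -8 + 8*I ≈ -8.0 + 8.0*I)
M(T) = 6*T**2 (M(T) = 6*T**2 + 0 = 6*T**2)
K = 10104*(-8 + 8*I)**2 (K = 1684*(6*(-8 + 8*I)**2) = 10104*(-8 + 8*I)**2 ≈ -1.2933e+6*I)
-86084/K = -86084*I/1293312 = -21521*I/323328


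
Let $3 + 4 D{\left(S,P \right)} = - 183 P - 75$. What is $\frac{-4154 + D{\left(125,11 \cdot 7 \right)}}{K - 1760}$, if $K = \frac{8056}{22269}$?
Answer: $\frac{685551165}{156741536} \approx 4.3738$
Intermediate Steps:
$D{\left(S,P \right)} = - \frac{39}{2} - \frac{183 P}{4}$ ($D{\left(S,P \right)} = - \frac{3}{4} + \frac{- 183 P - 75}{4} = - \frac{3}{4} + \frac{-75 - 183 P}{4} = - \frac{3}{4} - \left(\frac{75}{4} + \frac{183 P}{4}\right) = - \frac{39}{2} - \frac{183 P}{4}$)
$K = \frac{8056}{22269}$ ($K = 8056 \cdot \frac{1}{22269} = \frac{8056}{22269} \approx 0.36176$)
$\frac{-4154 + D{\left(125,11 \cdot 7 \right)}}{K - 1760} = \frac{-4154 - \left(\frac{39}{2} + \frac{183 \cdot 11 \cdot 7}{4}\right)}{\frac{8056}{22269} - 1760} = \frac{-4154 - \frac{14169}{4}}{- \frac{39185384}{22269}} = \left(-4154 - \frac{14169}{4}\right) \left(- \frac{22269}{39185384}\right) = \left(- \frac{30785}{4}\right) \left(- \frac{22269}{39185384}\right) = \frac{685551165}{156741536}$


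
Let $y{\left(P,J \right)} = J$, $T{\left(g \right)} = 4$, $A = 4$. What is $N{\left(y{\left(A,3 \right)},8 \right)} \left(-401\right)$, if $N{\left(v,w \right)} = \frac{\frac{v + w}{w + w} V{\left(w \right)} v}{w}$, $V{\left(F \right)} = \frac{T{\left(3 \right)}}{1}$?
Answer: $- \frac{13233}{32} \approx -413.53$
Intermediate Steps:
$V{\left(F \right)} = 4$ ($V{\left(F \right)} = \frac{4}{1} = 4 \cdot 1 = 4$)
$N{\left(v,w \right)} = \frac{2 v \left(v + w\right)}{w^{2}}$ ($N{\left(v,w \right)} = \frac{\frac{v + w}{w + w} 4 v}{w} = \frac{\frac{v + w}{2 w} 4 v}{w} = \frac{\frac{2 \left(v + w\right)}{w} v}{w} = \frac{2 v \frac{1}{w} \left(v + w\right)}{w} = \frac{2 v \left(v + w\right)}{w^{2}}$)
$N{\left(y{\left(A,3 \right)},8 \right)} \left(-401\right) = 2 \cdot 3 \cdot \frac{1}{64} \left(3 + 8\right) \left(-401\right) = 2 \cdot 3 \cdot \frac{1}{64} \cdot 11 \left(-401\right) = \frac{33}{32} \left(-401\right) = - \frac{13233}{32}$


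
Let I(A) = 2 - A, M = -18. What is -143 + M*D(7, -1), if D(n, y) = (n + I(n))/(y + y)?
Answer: -125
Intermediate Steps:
D(n, y) = 1/y (D(n, y) = (n + (2 - n))/(y + y) = 2/((2*y)) = 2*(1/(2*y)) = 1/y)
-143 + M*D(7, -1) = -143 - 18/(-1) = -143 - 18*(-1) = -143 + 18 = -125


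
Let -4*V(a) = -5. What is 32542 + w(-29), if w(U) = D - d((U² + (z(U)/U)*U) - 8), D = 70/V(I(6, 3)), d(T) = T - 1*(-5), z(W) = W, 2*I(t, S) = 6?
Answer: 31789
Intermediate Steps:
I(t, S) = 3 (I(t, S) = (½)*6 = 3)
V(a) = 5/4 (V(a) = -¼*(-5) = 5/4)
d(T) = 5 + T (d(T) = T + 5 = 5 + T)
D = 56 (D = 70/(5/4) = 70*(⅘) = 56)
w(U) = 59 - U - U² (w(U) = 56 - (5 + ((U² + (U/U)*U) - 8)) = 56 - (5 + ((U² + 1*U) - 8)) = 56 - (5 + ((U² + U) - 8)) = 56 - (5 + ((U + U²) - 8)) = 56 - (5 + (-8 + U + U²)) = 56 - (-3 + U + U²) = 56 + (3 - U - U²) = 59 - U - U²)
32542 + w(-29) = 32542 + (59 - 1*(-29) - 1*(-29)²) = 32542 + (59 + 29 - 1*841) = 32542 + (59 + 29 - 841) = 32542 - 753 = 31789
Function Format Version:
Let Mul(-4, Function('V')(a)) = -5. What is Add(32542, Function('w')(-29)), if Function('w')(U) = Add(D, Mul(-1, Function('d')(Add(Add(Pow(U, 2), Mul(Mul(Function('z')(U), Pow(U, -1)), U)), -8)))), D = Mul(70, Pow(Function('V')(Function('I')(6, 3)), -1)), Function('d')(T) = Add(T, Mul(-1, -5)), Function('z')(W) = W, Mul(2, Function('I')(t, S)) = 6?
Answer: 31789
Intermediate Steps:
Function('I')(t, S) = 3 (Function('I')(t, S) = Mul(Rational(1, 2), 6) = 3)
Function('V')(a) = Rational(5, 4) (Function('V')(a) = Mul(Rational(-1, 4), -5) = Rational(5, 4))
Function('d')(T) = Add(5, T) (Function('d')(T) = Add(T, 5) = Add(5, T))
D = 56 (D = Mul(70, Pow(Rational(5, 4), -1)) = Mul(70, Rational(4, 5)) = 56)
Function('w')(U) = Add(59, Mul(-1, U), Mul(-1, Pow(U, 2))) (Function('w')(U) = Add(56, Mul(-1, Add(5, Add(Add(Pow(U, 2), Mul(Mul(U, Pow(U, -1)), U)), -8)))) = Add(56, Mul(-1, Add(5, Add(Add(Pow(U, 2), Mul(1, U)), -8)))) = Add(56, Mul(-1, Add(5, Add(Add(Pow(U, 2), U), -8)))) = Add(56, Mul(-1, Add(5, Add(Add(U, Pow(U, 2)), -8)))) = Add(56, Mul(-1, Add(5, Add(-8, U, Pow(U, 2))))) = Add(56, Mul(-1, Add(-3, U, Pow(U, 2)))) = Add(56, Add(3, Mul(-1, U), Mul(-1, Pow(U, 2)))) = Add(59, Mul(-1, U), Mul(-1, Pow(U, 2))))
Add(32542, Function('w')(-29)) = Add(32542, Add(59, Mul(-1, -29), Mul(-1, Pow(-29, 2)))) = Add(32542, Add(59, 29, Mul(-1, 841))) = Add(32542, Add(59, 29, -841)) = Add(32542, -753) = 31789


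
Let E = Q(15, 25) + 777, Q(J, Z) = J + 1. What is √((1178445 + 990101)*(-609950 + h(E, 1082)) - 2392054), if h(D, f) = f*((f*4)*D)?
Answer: 3*√894628008513726 ≈ 8.9731e+7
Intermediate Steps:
Q(J, Z) = 1 + J
E = 793 (E = (1 + 15) + 777 = 16 + 777 = 793)
h(D, f) = 4*D*f² (h(D, f) = f*((4*f)*D) = f*(4*D*f) = 4*D*f²)
√((1178445 + 990101)*(-609950 + h(E, 1082)) - 2392054) = √((1178445 + 990101)*(-609950 + 4*793*1082²) - 2392054) = √(2168546*(-609950 + 4*793*1170724) - 2392054) = √(2168546*(-609950 + 3713536528) - 2392054) = √(2168546*3712926578 - 2392054) = √(8051652079015588 - 2392054) = √8051652076623534 = 3*√894628008513726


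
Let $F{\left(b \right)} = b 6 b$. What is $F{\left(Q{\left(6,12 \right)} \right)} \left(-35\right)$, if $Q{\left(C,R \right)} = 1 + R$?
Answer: $-35490$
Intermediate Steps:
$F{\left(b \right)} = 6 b^{2}$ ($F{\left(b \right)} = 6 b b = 6 b^{2}$)
$F{\left(Q{\left(6,12 \right)} \right)} \left(-35\right) = 6 \left(1 + 12\right)^{2} \left(-35\right) = 6 \cdot 13^{2} \left(-35\right) = 6 \cdot 169 \left(-35\right) = 1014 \left(-35\right) = -35490$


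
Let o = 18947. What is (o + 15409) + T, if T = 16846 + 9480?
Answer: 60682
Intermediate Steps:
T = 26326
(o + 15409) + T = (18947 + 15409) + 26326 = 34356 + 26326 = 60682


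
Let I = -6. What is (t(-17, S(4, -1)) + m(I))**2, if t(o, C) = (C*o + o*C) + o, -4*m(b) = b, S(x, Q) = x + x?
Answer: 330625/4 ≈ 82656.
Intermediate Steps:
S(x, Q) = 2*x
m(b) = -b/4
t(o, C) = o + 2*C*o (t(o, C) = (C*o + C*o) + o = 2*C*o + o = o + 2*C*o)
(t(-17, S(4, -1)) + m(I))**2 = (-17*(1 + 2*(2*4)) - 1/4*(-6))**2 = (-17*(1 + 2*8) + 3/2)**2 = (-17*(1 + 16) + 3/2)**2 = (-17*17 + 3/2)**2 = (-289 + 3/2)**2 = (-575/2)**2 = 330625/4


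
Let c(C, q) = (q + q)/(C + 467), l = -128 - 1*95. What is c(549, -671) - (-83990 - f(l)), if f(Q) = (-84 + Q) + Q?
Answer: 42397009/508 ≈ 83459.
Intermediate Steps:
l = -223 (l = -128 - 95 = -223)
c(C, q) = 2*q/(467 + C) (c(C, q) = (2*q)/(467 + C) = 2*q/(467 + C))
f(Q) = -84 + 2*Q
c(549, -671) - (-83990 - f(l)) = 2*(-671)/(467 + 549) - (-83990 - (-84 + 2*(-223))) = 2*(-671)/1016 - (-83990 - (-84 - 446)) = 2*(-671)*(1/1016) - (-83990 - 1*(-530)) = -671/508 - (-83990 + 530) = -671/508 - 1*(-83460) = -671/508 + 83460 = 42397009/508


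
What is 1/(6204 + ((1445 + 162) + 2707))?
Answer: 1/10518 ≈ 9.5075e-5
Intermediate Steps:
1/(6204 + ((1445 + 162) + 2707)) = 1/(6204 + (1607 + 2707)) = 1/(6204 + 4314) = 1/10518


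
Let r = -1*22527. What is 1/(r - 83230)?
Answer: -1/105757 ≈ -9.4556e-6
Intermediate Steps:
r = -22527
1/(r - 83230) = 1/(-22527 - 83230) = 1/(-105757) = -1/105757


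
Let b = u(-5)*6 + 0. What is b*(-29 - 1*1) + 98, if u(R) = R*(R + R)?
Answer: -8902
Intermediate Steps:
u(R) = 2*R² (u(R) = R*(2*R) = 2*R²)
b = 300 (b = (2*(-5)²)*6 + 0 = (2*25)*6 + 0 = 50*6 + 0 = 300 + 0 = 300)
b*(-29 - 1*1) + 98 = 300*(-29 - 1*1) + 98 = 300*(-29 - 1) + 98 = 300*(-30) + 98 = -9000 + 98 = -8902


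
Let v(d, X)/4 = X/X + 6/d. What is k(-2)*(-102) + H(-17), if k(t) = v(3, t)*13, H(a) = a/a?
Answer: -15911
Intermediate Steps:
H(a) = 1
v(d, X) = 4 + 24/d (v(d, X) = 4*(X/X + 6/d) = 4*(1 + 6/d) = 4 + 24/d)
k(t) = 156 (k(t) = (4 + 24/3)*13 = (4 + 24*(⅓))*13 = (4 + 8)*13 = 12*13 = 156)
k(-2)*(-102) + H(-17) = 156*(-102) + 1 = -15912 + 1 = -15911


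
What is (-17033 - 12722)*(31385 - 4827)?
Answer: -790233290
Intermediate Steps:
(-17033 - 12722)*(31385 - 4827) = -29755*26558 = -790233290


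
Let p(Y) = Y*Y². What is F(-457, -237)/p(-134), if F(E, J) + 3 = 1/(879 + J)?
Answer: 1925/1544718768 ≈ 1.2462e-6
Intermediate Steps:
p(Y) = Y³
F(E, J) = -3 + 1/(879 + J)
F(-457, -237)/p(-134) = ((-2636 - 3*(-237))/(879 - 237))/((-134)³) = ((-2636 + 711)/642)/(-2406104) = ((1/642)*(-1925))*(-1/2406104) = -1925/642*(-1/2406104) = 1925/1544718768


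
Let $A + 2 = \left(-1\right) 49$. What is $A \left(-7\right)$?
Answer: $357$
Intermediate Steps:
$A = -51$ ($A = -2 - 49 = -51$)
$A \left(-7\right) = \left(-51\right) \left(-7\right) = 357$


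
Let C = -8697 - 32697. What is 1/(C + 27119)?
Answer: -1/14275 ≈ -7.0053e-5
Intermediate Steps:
C = -41394
1/(C + 27119) = 1/(-41394 + 27119) = 1/(-14275) = -1/14275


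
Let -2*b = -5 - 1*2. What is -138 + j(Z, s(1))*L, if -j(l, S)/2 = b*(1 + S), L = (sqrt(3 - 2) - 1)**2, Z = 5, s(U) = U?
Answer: -138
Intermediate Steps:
b = 7/2 (b = -(-5 - 1*2)/2 = -(-5 - 2)/2 = -1/2*(-7) = 7/2 ≈ 3.5000)
L = 0 (L = (sqrt(1) - 1)**2 = (1 - 1)**2 = 0**2 = 0)
j(l, S) = -7 - 7*S (j(l, S) = -7*(1 + S) = -2*(7/2 + 7*S/2) = -7 - 7*S)
-138 + j(Z, s(1))*L = -138 + (-7 - 7*1)*0 = -138 + (-7 - 7)*0 = -138 - 14*0 = -138 + 0 = -138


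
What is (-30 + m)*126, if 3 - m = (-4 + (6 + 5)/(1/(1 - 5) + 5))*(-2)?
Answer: -72702/19 ≈ -3826.4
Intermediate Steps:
m = -7/19 (m = 3 - (-4 + (6 + 5)/(1/(1 - 5) + 5))*(-2) = 3 - (-4 + 11/(1/(-4) + 5))*(-2) = 3 - (-4 + 11/(-1/4 + 5))*(-2) = 3 - (-4 + 11/(19/4))*(-2) = 3 - (-4 + 11*(4/19))*(-2) = 3 - (-4 + 44/19)*(-2) = 3 - (-32)*(-2)/19 = 3 - 1*64/19 = 3 - 64/19 = -7/19 ≈ -0.36842)
(-30 + m)*126 = (-30 - 7/19)*126 = -577/19*126 = -72702/19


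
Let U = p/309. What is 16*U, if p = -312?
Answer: -1664/103 ≈ -16.155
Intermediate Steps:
U = -104/103 (U = -312/309 = -312*1/309 = -104/103 ≈ -1.0097)
16*U = 16*(-104/103) = -1664/103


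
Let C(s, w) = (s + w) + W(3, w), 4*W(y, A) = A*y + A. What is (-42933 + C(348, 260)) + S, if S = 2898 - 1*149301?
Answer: -188468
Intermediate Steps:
W(y, A) = A/4 + A*y/4 (W(y, A) = (A*y + A)/4 = (A + A*y)/4 = A/4 + A*y/4)
C(s, w) = s + 2*w (C(s, w) = (s + w) + w*(1 + 3)/4 = (s + w) + (¼)*w*4 = (s + w) + w = s + 2*w)
S = -146403 (S = 2898 - 149301 = -146403)
(-42933 + C(348, 260)) + S = (-42933 + (348 + 2*260)) - 146403 = (-42933 + (348 + 520)) - 146403 = (-42933 + 868) - 146403 = -42065 - 146403 = -188468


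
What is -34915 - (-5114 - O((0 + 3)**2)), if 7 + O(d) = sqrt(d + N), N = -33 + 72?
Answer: -29808 + 4*sqrt(3) ≈ -29801.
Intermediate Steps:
N = 39
O(d) = -7 + sqrt(39 + d) (O(d) = -7 + sqrt(d + 39) = -7 + sqrt(39 + d))
-34915 - (-5114 - O((0 + 3)**2)) = -34915 - (-5114 - (-7 + sqrt(39 + (0 + 3)**2))) = -34915 - (-5114 - (-7 + sqrt(39 + 3**2))) = -34915 - (-5114 - (-7 + sqrt(39 + 9))) = -34915 - (-5114 - (-7 + sqrt(48))) = -34915 - (-5114 - (-7 + 4*sqrt(3))) = -34915 - (-5114 + (7 - 4*sqrt(3))) = -34915 - (-5107 - 4*sqrt(3)) = -34915 + (5107 + 4*sqrt(3)) = -29808 + 4*sqrt(3)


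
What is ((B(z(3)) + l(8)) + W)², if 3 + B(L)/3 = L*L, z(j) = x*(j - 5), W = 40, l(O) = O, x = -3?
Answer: 21609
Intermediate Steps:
z(j) = 15 - 3*j (z(j) = -3*(j - 5) = -3*(-5 + j) = 15 - 3*j)
B(L) = -9 + 3*L² (B(L) = -9 + 3*(L*L) = -9 + 3*L²)
((B(z(3)) + l(8)) + W)² = (((-9 + 3*(15 - 3*3)²) + 8) + 40)² = (((-9 + 3*(15 - 9)²) + 8) + 40)² = (((-9 + 3*6²) + 8) + 40)² = (((-9 + 3*36) + 8) + 40)² = (((-9 + 108) + 8) + 40)² = ((99 + 8) + 40)² = (107 + 40)² = 147² = 21609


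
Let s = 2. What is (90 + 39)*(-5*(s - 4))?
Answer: 1290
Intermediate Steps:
(90 + 39)*(-5*(s - 4)) = (90 + 39)*(-5*(2 - 4)) = 129*(-5*(-2)) = 129*10 = 1290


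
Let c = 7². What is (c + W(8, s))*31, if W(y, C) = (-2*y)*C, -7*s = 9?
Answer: 15097/7 ≈ 2156.7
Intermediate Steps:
s = -9/7 (s = -⅐*9 = -9/7 ≈ -1.2857)
W(y, C) = -2*C*y
c = 49
(c + W(8, s))*31 = (49 - 2*(-9/7)*8)*31 = (49 + 144/7)*31 = (487/7)*31 = 15097/7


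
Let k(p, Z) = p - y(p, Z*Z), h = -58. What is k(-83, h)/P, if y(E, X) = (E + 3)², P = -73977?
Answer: 2161/24659 ≈ 0.087635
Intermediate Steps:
y(E, X) = (3 + E)²
k(p, Z) = p - (3 + p)²
k(-83, h)/P = (-83 - (3 - 83)²)/(-73977) = (-83 - 1*(-80)²)*(-1/73977) = (-83 - 1*6400)*(-1/73977) = (-83 - 6400)*(-1/73977) = -6483*(-1/73977) = 2161/24659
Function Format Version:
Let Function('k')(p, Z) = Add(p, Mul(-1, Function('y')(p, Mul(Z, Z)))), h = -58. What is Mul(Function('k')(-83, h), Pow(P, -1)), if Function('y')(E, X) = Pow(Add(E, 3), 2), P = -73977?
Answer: Rational(2161, 24659) ≈ 0.087635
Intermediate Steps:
Function('y')(E, X) = Pow(Add(3, E), 2)
Function('k')(p, Z) = Add(p, Mul(-1, Pow(Add(3, p), 2)))
Mul(Function('k')(-83, h), Pow(P, -1)) = Mul(Add(-83, Mul(-1, Pow(Add(3, -83), 2))), Pow(-73977, -1)) = Mul(Add(-83, Mul(-1, Pow(-80, 2))), Rational(-1, 73977)) = Mul(Add(-83, Mul(-1, 6400)), Rational(-1, 73977)) = Mul(Add(-83, -6400), Rational(-1, 73977)) = Mul(-6483, Rational(-1, 73977)) = Rational(2161, 24659)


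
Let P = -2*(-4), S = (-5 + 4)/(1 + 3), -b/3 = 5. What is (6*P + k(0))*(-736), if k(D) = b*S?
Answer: -38088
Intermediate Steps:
b = -15 (b = -3*5 = -15)
S = -1/4 ≈ -0.25000
k(D) = 15/4 (k(D) = -15*(-1/4) = 15/4)
P = 8
(6*P + k(0))*(-736) = (6*8 + 15/4)*(-736) = (48 + 15/4)*(-736) = (207/4)*(-736) = -38088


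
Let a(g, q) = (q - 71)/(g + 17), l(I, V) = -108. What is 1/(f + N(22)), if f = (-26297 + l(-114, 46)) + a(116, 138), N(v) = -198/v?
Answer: -133/3512995 ≈ -3.7859e-5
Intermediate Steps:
a(g, q) = (-71 + q)/(17 + g)
f = -3511798/133 (f = (-26297 - 108) + (-71 + 138)/(17 + 116) = -26405 + 67/133 = -3511798/133 ≈ -26405.)
1/(f + N(22)) = 1/(-3511798/133 - 198/22) = 1/(-3511798/133 - 198*1/22) = 1/(-3511798/133 - 9) = 1/(-3512995/133) = -133/3512995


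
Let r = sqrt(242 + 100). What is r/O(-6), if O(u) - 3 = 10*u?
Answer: -sqrt(38)/19 ≈ -0.32444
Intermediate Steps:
r = 3*sqrt(38) (r = sqrt(342) = 3*sqrt(38) ≈ 18.493)
O(u) = 3 + 10*u
r/O(-6) = (3*sqrt(38))/(3 + 10*(-6)) = (3*sqrt(38))/(3 - 60) = (3*sqrt(38))/(-57) = (3*sqrt(38))*(-1/57) = -sqrt(38)/19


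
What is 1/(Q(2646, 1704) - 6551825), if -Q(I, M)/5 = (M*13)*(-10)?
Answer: -1/5444225 ≈ -1.8368e-7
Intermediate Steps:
Q(I, M) = 650*M (Q(I, M) = -5*M*13*(-10) = -5*13*M*(-10) = -(-650)*M = 650*M)
1/(Q(2646, 1704) - 6551825) = 1/(650*1704 - 6551825) = 1/(1107600 - 6551825) = 1/(-5444225) = -1/5444225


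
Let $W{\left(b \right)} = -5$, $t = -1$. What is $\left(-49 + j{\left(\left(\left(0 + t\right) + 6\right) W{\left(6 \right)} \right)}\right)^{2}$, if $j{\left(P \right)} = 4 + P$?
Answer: $4900$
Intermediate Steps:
$\left(-49 + j{\left(\left(\left(0 + t\right) + 6\right) W{\left(6 \right)} \right)}\right)^{2} = \left(-49 + \left(4 + \left(\left(0 - 1\right) + 6\right) \left(-5\right)\right)\right)^{2} = \left(-49 + \left(4 + \left(-1 + 6\right) \left(-5\right)\right)\right)^{2} = \left(-49 + \left(4 + 5 \left(-5\right)\right)\right)^{2} = \left(-49 + \left(4 - 25\right)\right)^{2} = \left(-49 - 21\right)^{2} = \left(-70\right)^{2} = 4900$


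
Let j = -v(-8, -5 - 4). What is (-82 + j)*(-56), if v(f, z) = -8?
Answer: 4144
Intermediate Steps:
j = 8 (j = -1*(-8) = 8)
(-82 + j)*(-56) = (-82 + 8)*(-56) = -74*(-56) = 4144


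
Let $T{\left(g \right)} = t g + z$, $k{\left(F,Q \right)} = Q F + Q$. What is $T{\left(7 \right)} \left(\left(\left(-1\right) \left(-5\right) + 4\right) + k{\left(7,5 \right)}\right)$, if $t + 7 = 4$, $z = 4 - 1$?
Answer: $-882$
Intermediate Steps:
$z = 3$
$k{\left(F,Q \right)} = Q + F Q$ ($k{\left(F,Q \right)} = F Q + Q = Q + F Q$)
$t = -3$ ($t = -7 + 4 = -3$)
$T{\left(g \right)} = 3 - 3 g$ ($T{\left(g \right)} = - 3 g + 3 = 3 - 3 g$)
$T{\left(7 \right)} \left(\left(\left(-1\right) \left(-5\right) + 4\right) + k{\left(7,5 \right)}\right) = \left(3 - 21\right) \left(\left(\left(-1\right) \left(-5\right) + 4\right) + 5 \left(1 + 7\right)\right) = \left(3 - 21\right) \left(\left(5 + 4\right) + 5 \cdot 8\right) = - 18 \left(9 + 40\right) = \left(-18\right) 49 = -882$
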